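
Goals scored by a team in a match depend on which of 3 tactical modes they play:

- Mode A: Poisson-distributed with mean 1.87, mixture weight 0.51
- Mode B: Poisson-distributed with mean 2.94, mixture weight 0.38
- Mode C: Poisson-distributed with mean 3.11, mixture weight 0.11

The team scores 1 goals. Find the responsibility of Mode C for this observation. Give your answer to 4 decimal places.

0.0689

P(component k | x) = w_k·f_k(x) / marginal(x), where marginal(x) = Σ_j w_j·f_j(x).
Evaluate each component's likelihood at the observed value:
  p_A = e^(−1.87)·1.87^1/1! = 0.288211
  p_B = e^(−2.94)·2.94^1/1! = 0.155425
  p_C = e^(−3.11)·3.11^1/1! = 0.138709
Multiply by the mixture weights:
  w_A·p_A = 0.51 × 0.288211 = 0.146988
  w_B·p_B = 0.38 × 0.155425 = 0.0590616
  w_C·p_C = 0.11 × 0.138709 = 0.015258
Denominator: 0.146988 + 0.0590616 + 0.015258 = 0.221307
P(Mode C | 1 goals) ≈ 0.0689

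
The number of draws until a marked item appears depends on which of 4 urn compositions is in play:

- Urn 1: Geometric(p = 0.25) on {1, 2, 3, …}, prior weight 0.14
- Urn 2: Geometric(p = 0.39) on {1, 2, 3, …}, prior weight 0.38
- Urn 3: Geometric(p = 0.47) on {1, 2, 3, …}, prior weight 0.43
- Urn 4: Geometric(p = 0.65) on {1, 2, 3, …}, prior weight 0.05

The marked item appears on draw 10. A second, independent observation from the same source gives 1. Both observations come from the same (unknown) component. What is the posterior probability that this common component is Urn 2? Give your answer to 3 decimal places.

0.410

By Bayes' theorem, P(k | x) = π_k f_k(x) / Σ_j π_j f_j(x).
Since both observations come from the same component, the likelihood for component k is f_k(x₁)·f_k(x₂).
  L_1 = [0.25·(1−0.25)^9 = 0.25·0.0750847 = 0.0187712] × [0.25] = 0.00469279
  L_2 = [0.39·(1−0.39)^9 = 0.39·0.0116941 = 0.00456072] × [0.39] = 0.00177868
  L_3 = [0.47·(1−0.47)^9 = 0.47·0.00329976 = 0.00155089] × [0.47] = 0.000728918
  L_4 = [0.65·(1−0.65)^9 = 0.65·7.88156e-05 = 5.12302e-05] × [0.65] = 3.32996e-05
Unnormalised posteriors:
  π_1·L_1 = 0.14 × 0.00469279 = 0.000656991
  π_2·L_2 = 0.38 × 0.00177868 = 0.000675898
  π_3·L_3 = 0.43 × 0.000728918 = 0.000313435
  π_4·L_4 = 0.05 × 3.32996e-05 = 1.66498e-06
Sum: 0.000656991 + 0.000675898 + 0.000313435 + 1.66498e-06 = 0.00164799
So the posterior for Urn 2 is 0.000675898 / 0.00164799 ≈ 0.410.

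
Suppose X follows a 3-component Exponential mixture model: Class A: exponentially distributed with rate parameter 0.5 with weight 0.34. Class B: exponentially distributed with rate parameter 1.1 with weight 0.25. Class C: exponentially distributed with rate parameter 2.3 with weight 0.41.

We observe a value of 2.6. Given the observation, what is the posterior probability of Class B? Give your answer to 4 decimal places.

Posterior ∝ prior × likelihood, so P(k | x) ∝ π_k f_k(x); normalise over all components.
Exponential densities:
  f_A = 0.5·e^(−0.5·2.6) = 0.5·e^(−1.3000) = 0.136266
  f_B = 1.1·e^(−1.1·2.6) = 1.1·e^(−2.8600) = 0.0629956
  f_C = 2.3·e^(−2.3·2.6) = 2.3·e^(−5.9800) = 0.0058163
Unnormalised posteriors:
  π_A·f_A = 0.34 × 0.136266 = 0.0463304
  π_B·f_B = 0.25 × 0.0629956 = 0.0157489
  π_C·f_C = 0.41 × 0.0058163 = 0.00238468
Denominator: 0.0463304 + 0.0157489 + 0.00238468 = 0.064464
Responsibility of Class B: 0.0157489 / 0.064464 ≈ 0.2443

0.2443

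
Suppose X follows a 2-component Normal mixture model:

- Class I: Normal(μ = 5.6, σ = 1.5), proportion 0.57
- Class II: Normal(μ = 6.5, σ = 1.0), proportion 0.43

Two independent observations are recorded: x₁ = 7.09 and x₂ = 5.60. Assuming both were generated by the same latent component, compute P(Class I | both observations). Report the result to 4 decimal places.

0.3909

By Bayes' theorem, P(k | x) = π_k f_k(x) / Σ_j π_j f_j(x).
Since both observations come from the same component, the likelihood for component k is f_k(x₁)·f_k(x₂).
  f_I = [0.162389] × [0.265962] = 0.0431893
  f_II = [0.335213] × [0.266085] = 0.0891953
Prior × likelihood for each component:
  π_I·f_I = 0.57 × 0.0431893 = 0.0246179
  π_II·f_II = 0.43 × 0.0891953 = 0.038354
Sum: 0.0246179 + 0.038354 = 0.0629719
P(Class I | data) ≈ 0.3909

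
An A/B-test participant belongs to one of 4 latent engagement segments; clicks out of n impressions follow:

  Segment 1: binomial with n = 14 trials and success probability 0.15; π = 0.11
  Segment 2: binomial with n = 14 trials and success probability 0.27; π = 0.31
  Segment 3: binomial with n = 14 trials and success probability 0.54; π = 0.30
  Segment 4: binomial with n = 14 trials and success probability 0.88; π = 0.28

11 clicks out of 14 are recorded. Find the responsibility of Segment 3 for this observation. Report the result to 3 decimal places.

0.219

Posterior ∝ prior × likelihood, so P(k | x) ∝ w_k f_k(x); normalise over all components.
Component likelihoods at x = 11 clicks out of 14:
  f_1 = C(14,11)·0.15^11·0.85^3 = 364·8.64976e-10·0.614125 = 1.93358e-07
  f_2 = C(14,11)·0.27^11·0.73^3 = 364·5.55906e-07·0.389017 = 7.87175e-05
  f_3 = C(14,11)·0.54^11·0.46^3 = 364·0.0011385·0.097336 = 0.0403372
  f_4 = C(14,11)·0.88^11·0.12^3 = 364·0.245081·0.001728 = 0.154154
Weight by the priors:
  w_1·f_1 = 0.11 × 1.93358e-07 = 2.12694e-08
  w_2·f_2 = 0.31 × 7.87175e-05 = 2.44024e-05
  w_3·f_3 = 0.30 × 0.0403372 = 0.0121012
  w_4·f_4 = 0.28 × 0.154154 = 0.0431631
Evidence: 2.12694e-08 + 2.44024e-05 + 0.0121012 + 0.0431631 = 0.0552887
P(Segment 3 | 11 clicks out of 14) ≈ 0.219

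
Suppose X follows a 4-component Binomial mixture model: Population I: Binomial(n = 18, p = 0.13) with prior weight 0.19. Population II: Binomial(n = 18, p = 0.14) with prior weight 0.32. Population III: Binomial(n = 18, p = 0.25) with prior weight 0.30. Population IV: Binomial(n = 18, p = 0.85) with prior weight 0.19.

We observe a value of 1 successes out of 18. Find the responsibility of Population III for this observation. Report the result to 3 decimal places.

By Bayes' theorem, P(k | x) = P(Z=k) f_k(x) / Σ_j P(Z=j) f_j(x).
Evaluate each component's likelihood at the observed value:
  p_I = 0.219302
  p_II = 0.194032
  p_III = 0.0338263
  p_IV = 1.50745e-13
Prior × likelihood for each component:
  P(Z=I)·p_I = 0.19 × 0.219302 = 0.0416674
  P(Z=II)·p_II = 0.32 × 0.194032 = 0.0620904
  P(Z=III)·p_III = 0.30 × 0.0338263 = 0.0101479
  P(Z=IV)·p_IV = 0.19 × 1.50745e-13 = 2.86415e-14
Sum: 0.0416674 + 0.0620904 + 0.0101479 + 2.86415e-14 = 0.113906
So the posterior for Population III is 0.0101479 / 0.113906 ≈ 0.089.

0.089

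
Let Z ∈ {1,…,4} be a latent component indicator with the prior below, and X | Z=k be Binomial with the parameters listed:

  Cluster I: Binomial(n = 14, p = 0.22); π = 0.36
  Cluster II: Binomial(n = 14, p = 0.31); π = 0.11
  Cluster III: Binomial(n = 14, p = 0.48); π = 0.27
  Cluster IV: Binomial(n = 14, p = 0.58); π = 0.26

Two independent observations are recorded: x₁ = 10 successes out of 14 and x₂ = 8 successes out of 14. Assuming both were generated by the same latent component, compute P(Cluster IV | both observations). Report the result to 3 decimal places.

P(component k | x) = w_k·f_k(x) / marginal(x), where marginal(x) = Σ_j w_j·f_j(x).
Since both observations come from the same component, the likelihood for component k is f_k(x₁)·f_k(x₂).
  p_I = [C(14,10)·0.22^10·0.78^4 = 1001·2.65599e-07·0.370151 = 9.841e-05] × [0.00371111] = 3.65211e-07
  p_II = [C(14,10)·0.31^10·0.69^4 = 1001·8.19628e-06·0.226671 = 0.00185972] × [0.0276403] = 5.14033e-05
  p_III = [C(14,10)·0.48^10·0.52^4 = 1001·0.000649251·0.0731162 = 0.0475182] × [0.167304] = 0.00794996
  p_IV = [C(14,10)·0.58^10·0.42^4 = 1001·0.00430804·0.031117 = 0.134187] × [0.211094] = 0.0283261
Multiply by the mixture weights:
  w_I·p_I = 0.36 × 3.65211e-07 = 1.31476e-07
  w_II·p_II = 0.11 × 5.14033e-05 = 5.65436e-06
  w_III·p_III = 0.27 × 0.00794996 = 0.00214649
  w_IV·p_IV = 0.26 × 0.0283261 = 0.00736478
Sum: 1.31476e-07 + 5.65436e-06 + 0.00214649 + 0.00736478 = 0.00951705
So the posterior for Cluster IV is 0.00736478 / 0.00951705 ≈ 0.774.

0.774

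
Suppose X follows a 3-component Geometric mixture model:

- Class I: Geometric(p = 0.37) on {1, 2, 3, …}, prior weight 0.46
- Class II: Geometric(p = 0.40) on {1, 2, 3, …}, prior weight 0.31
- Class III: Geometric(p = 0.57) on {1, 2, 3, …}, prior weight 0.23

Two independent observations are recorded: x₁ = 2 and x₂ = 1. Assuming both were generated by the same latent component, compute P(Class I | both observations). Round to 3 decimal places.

0.391

Apply Bayes' rule: the posterior for each component is proportional to its prior times its likelihood at x.
Since both observations come from the same component, the likelihood for component k is f_k(x₁)·f_k(x₂).
  p_I = [0.37·(1−0.37)^1 = 0.37·0.63 = 0.2331] × [0.37] = 0.086247
  p_II = [0.40·(1−0.40)^1 = 0.40·0.6 = 0.24] × [0.4] = 0.096
  p_III = [0.57·(1−0.57)^1 = 0.57·0.43 = 0.2451] × [0.57] = 0.139707
Unnormalised posteriors:
  π_I·p_I = 0.46 × 0.086247 = 0.0396736
  π_II·p_II = 0.31 × 0.096 = 0.02976
  π_III·p_III = 0.23 × 0.139707 = 0.0321326
Sum: 0.0396736 + 0.02976 + 0.0321326 = 0.101566
P(Class I | x₁,x₂) = 0.0396736 / 0.101566 ≈ 0.391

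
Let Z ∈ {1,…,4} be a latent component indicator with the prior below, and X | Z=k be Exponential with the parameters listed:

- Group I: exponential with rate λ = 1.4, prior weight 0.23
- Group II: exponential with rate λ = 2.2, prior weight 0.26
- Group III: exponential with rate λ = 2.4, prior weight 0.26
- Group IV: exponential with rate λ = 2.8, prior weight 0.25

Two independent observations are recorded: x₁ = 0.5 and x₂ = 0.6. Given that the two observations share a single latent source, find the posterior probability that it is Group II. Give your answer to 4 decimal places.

Apply Bayes' rule: the posterior for each component is proportional to its prior times its likelihood at x.
Since both observations come from the same component, the likelihood for component k is f_k(x₁)·f_k(x₂).
  f_I = [1.4·e^(−1.4·0.5) = 1.4·e^(−0.7000) = 0.695219] × [0.604395] = 0.420187
  f_II = [2.2·e^(−2.2·0.5) = 2.2·e^(−1.1000) = 0.732316] × [0.587698] = 0.430381
  f_III = [2.4·e^(−2.4·0.5) = 2.4·e^(−1.2000) = 0.722866] × [0.568627] = 0.411041
  f_IV = [2.8·e^(−2.8·0.5) = 2.8·e^(−1.4000) = 0.690471] × [0.521847] = 0.360321
Prior × likelihood for each component:
  w_I·f_I = 0.23 × 0.420187 = 0.096643
  w_II·f_II = 0.26 × 0.430381 = 0.111899
  w_III·f_III = 0.26 × 0.411041 = 0.106871
  w_IV·f_IV = 0.25 × 0.360321 = 0.0900801
Denominator: 0.096643 + 0.111899 + 0.106871 + 0.0900801 = 0.405493
P(Group II | x) = 0.111899 / 0.405493 ≈ 0.2760

0.2760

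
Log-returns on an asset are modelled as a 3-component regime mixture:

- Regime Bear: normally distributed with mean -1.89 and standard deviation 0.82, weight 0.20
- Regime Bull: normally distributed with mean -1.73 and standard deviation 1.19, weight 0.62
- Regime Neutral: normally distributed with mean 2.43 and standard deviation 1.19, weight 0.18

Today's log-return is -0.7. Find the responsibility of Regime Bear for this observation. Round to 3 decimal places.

0.190

P(component k | x) = P(Z=k)·f_k(x) / marginal(x), where marginal(x) = Σ_j P(Z=j)·f_j(x).
Normal densities:
  f_Bear = (1/(0.82·√(2π)))·exp(−(-0.7−-1.89)²/(2·0.82²)) = 0.486515·exp(-1.05302) = 0.169737
  f_Bull = (1/(1.19·√(2π)))·exp(−(-0.7−-1.73)²/(2·1.19²)) = 0.335246·exp(-0.37459) = 0.230506
  f_Neutral = (1/(1.19·√(2π)))·exp(−(-0.7−2.43)²/(2·1.19²)) = 0.335246·exp(-3.45911) = 0.010546
Multiply by the mixture weights:
  P(Z=Bear)·f_Bear = 0.20 × 0.169737 = 0.0339473
  P(Z=Bull)·f_Bull = 0.62 × 0.230506 = 0.142914
  P(Z=Neutral)·f_Neutral = 0.18 × 0.010546 = 0.00189829
Normaliser: 0.0339473 + 0.142914 + 0.00189829 = 0.17876
P(Regime Bear | the observation) = 0.0339473 / 0.17876 ≈ 0.190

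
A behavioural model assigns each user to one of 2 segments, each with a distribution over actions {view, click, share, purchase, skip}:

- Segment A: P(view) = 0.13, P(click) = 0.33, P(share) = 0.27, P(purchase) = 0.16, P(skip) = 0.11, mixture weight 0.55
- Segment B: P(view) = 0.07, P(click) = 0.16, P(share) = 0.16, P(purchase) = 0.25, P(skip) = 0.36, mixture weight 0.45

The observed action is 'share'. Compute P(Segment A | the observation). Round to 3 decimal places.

0.673

Posterior ∝ prior × likelihood, so P(k | x) ∝ π_k f_k(x); normalise over all components.
Evaluate each component's likelihood at the observed value:
  p_A = P(share | comp) = 0.27
  p_B = P(share | comp) = 0.16
Unnormalised posteriors:
  π_A·p_A = 0.55 × 0.27 = 0.1485
  π_B·p_B = 0.45 × 0.16 = 0.072
Marginal: 0.1485 + 0.072 = 0.2205
Responsibility of Segment A: 0.1485 / 0.2205 ≈ 0.673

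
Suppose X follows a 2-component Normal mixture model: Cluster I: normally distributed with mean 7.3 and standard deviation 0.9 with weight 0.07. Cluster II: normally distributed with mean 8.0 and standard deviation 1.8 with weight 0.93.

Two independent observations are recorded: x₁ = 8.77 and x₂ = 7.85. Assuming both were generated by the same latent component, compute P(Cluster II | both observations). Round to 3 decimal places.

Posterior ∝ prior × likelihood, so P(k | x) ∝ π_k f_k(x); normalise over all components.
Since both observations come from the same component, the likelihood for component k is f_k(x₁)·f_k(x₂).
  f_I = [(1/(0.9·√(2π)))·exp(−(8.77−7.3)²/(2·0.9²)) = 0.443269·exp(-1.33389) = 0.11678] × [0.367767] = 0.0429477
  f_II = [(1/(1.8·√(2π)))·exp(−(8.77−8.0)²/(2·1.8²)) = 0.221635·exp(-0.09150) = 0.202256] × [0.220866] = 0.0446715
Multiply by the mixture weights:
  π_I·f_I = 0.07 × 0.0429477 = 0.00300634
  π_II·f_II = 0.93 × 0.0446715 = 0.0415445
Sum: 0.00300634 + 0.0415445 = 0.0445508
P(Cluster II | x₁,x₂) = 0.0415445 / 0.0445508 ≈ 0.933

0.933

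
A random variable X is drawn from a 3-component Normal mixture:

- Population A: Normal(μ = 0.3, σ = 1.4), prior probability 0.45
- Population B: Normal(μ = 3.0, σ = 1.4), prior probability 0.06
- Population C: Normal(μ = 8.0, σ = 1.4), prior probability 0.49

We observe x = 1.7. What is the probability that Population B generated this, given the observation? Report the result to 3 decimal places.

0.125

By Bayes' theorem, P(k | x) = π_k f_k(x) / Σ_j π_j f_j(x).
Evaluate each component's likelihood at the observed value:
  f_A = 0.172836
  f_B = 0.18516
  f_C = 1.1417e-05
Multiply by the mixture weights:
  π_A·f_A = 0.45 × 0.172836 = 0.0777763
  π_B·f_B = 0.06 × 0.18516 = 0.0111096
  π_C·f_C = 0.49 × 1.1417e-05 = 5.59431e-06
Sum: 0.0777763 + 0.0111096 + 5.59431e-06 = 0.0888915
Responsibility of Population B: 0.0111096 / 0.0888915 ≈ 0.125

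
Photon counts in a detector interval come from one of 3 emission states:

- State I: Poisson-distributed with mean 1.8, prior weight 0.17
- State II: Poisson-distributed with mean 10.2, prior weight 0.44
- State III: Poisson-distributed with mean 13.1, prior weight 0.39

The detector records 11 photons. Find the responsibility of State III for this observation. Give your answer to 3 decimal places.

0.433

P(component k | x) = π_k·f_k(x) / marginal(x), where marginal(x) = Σ_j π_j·f_j(x).
Poisson probabilities:
  p_I = 2.66141e-06
  p_II = 0.115782
  p_III = 0.0999012
Prior × likelihood for each component:
  π_I·p_I = 0.17 × 2.66141e-06 = 4.5244e-07
  π_II·p_II = 0.44 × 0.115782 = 0.0509442
  π_III·p_III = 0.39 × 0.0999012 = 0.0389615
Evidence: 4.5244e-07 + 0.0509442 + 0.0389615 = 0.0899062
P(State III | the observation) = 0.0389615 / 0.0899062 ≈ 0.433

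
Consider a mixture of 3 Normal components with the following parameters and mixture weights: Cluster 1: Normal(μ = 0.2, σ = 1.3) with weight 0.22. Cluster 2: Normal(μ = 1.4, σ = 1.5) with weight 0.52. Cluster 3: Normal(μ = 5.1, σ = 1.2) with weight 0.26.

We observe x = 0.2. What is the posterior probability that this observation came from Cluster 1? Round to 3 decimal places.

Apply Bayes' rule: the posterior for each component is proportional to its prior times its likelihood at x.
Normal densities:
  p_1 = (1/(1.3·√(2π)))·exp(−(0.2−0.2)²/(2·1.3²)) = 0.306879·exp(-0.00000) = 0.306879
  p_2 = (1/(1.5·√(2π)))·exp(−(0.2−1.4)²/(2·1.5²)) = 0.265962·exp(-0.32000) = 0.193128
  p_3 = (1/(1.2·√(2π)))·exp(−(0.2−5.1)²/(2·1.2²)) = 0.332452·exp(-8.33681) = 7.96343e-05
Weight by the priors:
  w_1·p_1 = 0.22 × 0.306879 = 0.0675133
  w_2·p_2 = 0.52 × 0.193128 = 0.100426
  w_3·p_3 = 0.26 × 7.96343e-05 = 2.07049e-05
Normaliser: 0.0675133 + 0.100426 + 2.07049e-05 = 0.16796
P(Cluster 1 | data) = 0.0675133 / 0.16796 ≈ 0.402

0.402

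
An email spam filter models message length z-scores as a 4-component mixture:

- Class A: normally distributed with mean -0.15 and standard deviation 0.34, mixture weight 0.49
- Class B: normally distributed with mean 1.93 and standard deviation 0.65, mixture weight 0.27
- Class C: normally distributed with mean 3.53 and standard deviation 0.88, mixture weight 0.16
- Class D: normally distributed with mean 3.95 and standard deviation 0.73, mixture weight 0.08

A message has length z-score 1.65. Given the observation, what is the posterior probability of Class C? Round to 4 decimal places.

P(component k | x) = P(Z=k)·f_k(x) / marginal(x), where marginal(x) = Σ_j P(Z=j)·f_j(x).
Component likelihoods at x = 1.65:
  f_A = 9.62271e-07
  f_B = 0.559374
  f_C = 0.0462761
  f_D = 0.0038195
Multiply by the mixture weights:
  P(Z=A)·f_A = 0.49 × 9.62271e-07 = 4.71513e-07
  P(Z=B)·f_B = 0.27 × 0.559374 = 0.151031
  P(Z=C)·f_C = 0.16 × 0.0462761 = 0.00740417
  P(Z=D)·f_D = 0.08 × 0.0038195 = 0.00030556
Normaliser: 4.71513e-07 + 0.151031 + 0.00740417 + 0.00030556 = 0.158741
Responsibility of Class C: 0.00740417 / 0.158741 ≈ 0.0466

0.0466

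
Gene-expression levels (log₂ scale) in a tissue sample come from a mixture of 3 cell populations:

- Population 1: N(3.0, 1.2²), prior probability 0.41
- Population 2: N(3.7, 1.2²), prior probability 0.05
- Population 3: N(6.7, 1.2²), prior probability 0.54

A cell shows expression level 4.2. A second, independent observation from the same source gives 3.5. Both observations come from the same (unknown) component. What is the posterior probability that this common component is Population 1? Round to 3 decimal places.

0.829

Posterior ∝ prior × likelihood, so P(k | x) ∝ w_k f_k(x); normalise over all components.
Since both observations come from the same component, the likelihood for component k is f_k(x₁)·f_k(x₂).
  p_1 = [(1/(1.2·√(2π)))·exp(−(4.2−3.0)²/(2·1.2²)) = 0.332452·exp(-0.50000) = 0.201642] × [0.30481] = 0.0614626
  p_2 = [(1/(1.2·√(2π)))·exp(−(4.2−3.7)²/(2·1.2²)) = 0.332452·exp(-0.08681) = 0.30481] × [0.327866] = 0.0999371
  p_3 = [(1/(1.2·√(2π)))·exp(−(4.2−6.7)²/(2·1.2²)) = 0.332452·exp(-2.17014) = 0.0379533] × [0.00949666] = 0.000360429
Prior × likelihood for each component:
  w_1·p_1 = 0.41 × 0.0614626 = 0.0251997
  w_2·p_2 = 0.05 × 0.0999371 = 0.00499685
  w_3·p_3 = 0.54 × 0.000360429 = 0.000194632
Sum: 0.0251997 + 0.00499685 + 0.000194632 = 0.0303912
P(Population 1 | x) ≈ 0.829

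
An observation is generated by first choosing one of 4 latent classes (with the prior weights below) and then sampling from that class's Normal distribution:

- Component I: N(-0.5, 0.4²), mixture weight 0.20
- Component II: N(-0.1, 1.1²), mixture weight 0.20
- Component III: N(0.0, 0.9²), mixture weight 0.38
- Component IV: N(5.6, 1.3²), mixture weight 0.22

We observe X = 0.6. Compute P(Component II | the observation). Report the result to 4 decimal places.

0.2981

Apply Bayes' rule: the posterior for each component is proportional to its prior times its likelihood at x.
Component likelihoods at x = 0.6:
  L_I = (1/(0.4·√(2π)))·exp(−(0.6−-0.5)²/(2·0.4²)) = 0.997356·exp(-3.78125) = 0.0227339
  L_II = (1/(1.1·√(2π)))·exp(−(0.6−-0.1)²/(2·1.1²)) = 0.362675·exp(-0.20248) = 0.296198
  L_III = (1/(0.9·√(2π)))·exp(−(0.6−0.0)²/(2·0.9²)) = 0.443269·exp(-0.22222) = 0.354942
  L_IV = (1/(1.3·√(2π)))·exp(−(0.6−5.6)²/(2·1.3²)) = 0.306879·exp(-7.39645) = 0.000188248
Multiply by the mixture weights:
  π_I·L_I = 0.20 × 0.0227339 = 0.00454678
  π_II·L_II = 0.20 × 0.296198 = 0.0592395
  π_III·L_III = 0.38 × 0.354942 = 0.134878
  π_IV·L_IV = 0.22 × 0.000188248 = 4.14145e-05
Denominator: 0.00454678 + 0.0592395 + 0.134878 + 4.14145e-05 = 0.198706
P(Component II | 0.6) ≈ 0.2981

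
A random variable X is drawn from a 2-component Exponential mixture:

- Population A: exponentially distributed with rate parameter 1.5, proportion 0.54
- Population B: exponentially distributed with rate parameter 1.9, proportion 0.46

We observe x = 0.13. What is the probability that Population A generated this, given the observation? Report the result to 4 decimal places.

P(component k | x) = π_k·f_k(x) / marginal(x), where marginal(x) = Σ_j π_j·f_j(x).
Exponential densities:
  L_A = 1.23425
  L_B = 1.48417
Unnormalised posteriors:
  π_A·L_A = 0.54 × 1.23425 = 0.666496
  π_B·L_B = 0.46 × 1.48417 = 0.682717
Evidence: 0.666496 + 0.682717 = 1.34921
Responsibility of Population A: 0.666496 / 1.34921 ≈ 0.4940

0.4940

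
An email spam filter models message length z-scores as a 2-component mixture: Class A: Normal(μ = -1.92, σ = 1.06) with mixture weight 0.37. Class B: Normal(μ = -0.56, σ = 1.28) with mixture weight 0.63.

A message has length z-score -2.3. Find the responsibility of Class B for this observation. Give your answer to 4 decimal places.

0.3738

Posterior ∝ prior × likelihood, so P(k | x) ∝ P(Z=k) f_k(x); normalise over all components.
Component likelihoods at x = -2.3:
  f_A = 0.352937
  f_B = 0.123718
Weight by the priors:
  P(Z=A)·f_A = 0.37 × 0.352937 = 0.130587
  P(Z=B)·f_B = 0.63 × 0.123718 = 0.0779425
Marginal: 0.130587 + 0.0779425 = 0.208529
P(Class B | x) ≈ 0.3738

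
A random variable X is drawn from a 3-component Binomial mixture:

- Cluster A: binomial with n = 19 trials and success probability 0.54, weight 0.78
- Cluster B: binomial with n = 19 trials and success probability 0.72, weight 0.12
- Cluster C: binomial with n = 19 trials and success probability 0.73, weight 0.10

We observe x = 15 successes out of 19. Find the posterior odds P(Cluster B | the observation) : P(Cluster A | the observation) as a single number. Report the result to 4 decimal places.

Since P(k|x) ∝ w_k f_k(x), the posterior odds are w_i f_i(x) / (w_j f_j(x)).
Evaluate each component's likelihood at the observed value:
  f_A = 0.0168005
  f_B = 0.172585
  f_C = 0.183519
Odds = (0.12/0.78) × (0.172585/0.0168005) = 0.153846 × 10.2726 ≈ 1.5804

1.5804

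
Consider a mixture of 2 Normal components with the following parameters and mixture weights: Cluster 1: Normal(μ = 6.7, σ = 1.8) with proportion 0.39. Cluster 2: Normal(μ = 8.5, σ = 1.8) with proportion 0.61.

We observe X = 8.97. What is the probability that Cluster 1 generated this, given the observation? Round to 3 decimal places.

By Bayes' theorem, P(k | x) = w_k f_k(x) / Σ_j w_j f_j(x).
Component likelihoods at x = 8.97:
  f_1 = (1/(1.8·√(2π)))·exp(−(8.97−6.7)²/(2·1.8²)) = 0.221635·exp(-0.79520) = 0.100066
  f_2 = (1/(1.8·√(2π)))·exp(−(8.97−8.5)²/(2·1.8²)) = 0.221635·exp(-0.03409) = 0.214207
Multiply by the mixture weights:
  w_1·f_1 = 0.39 × 0.100066 = 0.0390257
  w_2·f_2 = 0.61 × 0.214207 = 0.130666
Marginal: 0.0390257 + 0.130666 = 0.169692
P(Cluster 1 | the observation) = 0.0390257 / 0.169692 ≈ 0.230

0.230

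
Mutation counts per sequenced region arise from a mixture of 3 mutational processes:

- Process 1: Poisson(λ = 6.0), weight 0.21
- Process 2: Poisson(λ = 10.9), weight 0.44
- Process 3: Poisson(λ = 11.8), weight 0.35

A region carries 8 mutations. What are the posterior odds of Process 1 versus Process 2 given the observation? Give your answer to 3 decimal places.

The posterior odds equal the prior odds times the likelihood ratio: (π_i/π_j)·(f_i(x)/f_j(x)).
Evaluate each component's likelihood at the observed value:
  p_1 = e^(−6.0)·6.0^8/8! = 0.103258
  p_2 = e^(−10.9)·10.9^8/8! = 0.0912182
  p_3 = e^(−11.8)·11.8^8/8! = 0.0699617
Odds = (0.21/0.44) × (0.103258/0.0912182) = 0.477273 × 1.13199 ≈ 0.540

0.540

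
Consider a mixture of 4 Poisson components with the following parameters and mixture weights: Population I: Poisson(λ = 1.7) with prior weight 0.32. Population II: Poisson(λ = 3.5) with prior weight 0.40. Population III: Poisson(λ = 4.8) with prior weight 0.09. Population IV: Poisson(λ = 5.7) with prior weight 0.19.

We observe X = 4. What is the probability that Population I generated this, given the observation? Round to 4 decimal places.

Posterior ∝ prior × likelihood, so P(k | x) ∝ π_k f_k(x); normalise over all components.
Evaluate each component's likelihood at the observed value:
  f_I = e^(−1.7)·1.7^4/4! = 0.0635746
  f_II = e^(−3.5)·3.5^4/4! = 0.188812
  f_III = e^(−4.8)·4.8^4/4! = 0.182029
  f_IV = e^(−5.7)·5.7^4/4! = 0.147167
Multiply by the mixture weights:
  π_I·f_I = 0.32 × 0.0635746 = 0.0203439
  π_II·f_II = 0.40 × 0.188812 = 0.0755249
  π_III·f_III = 0.09 × 0.182029 = 0.0163826
  π_IV·f_IV = 0.19 × 0.147167 = 0.0279617
Sum: 0.0203439 + 0.0755249 + 0.0163826 + 0.0279617 = 0.140213
P(Population I | x) = 0.0203439 / 0.140213 ≈ 0.1451

0.1451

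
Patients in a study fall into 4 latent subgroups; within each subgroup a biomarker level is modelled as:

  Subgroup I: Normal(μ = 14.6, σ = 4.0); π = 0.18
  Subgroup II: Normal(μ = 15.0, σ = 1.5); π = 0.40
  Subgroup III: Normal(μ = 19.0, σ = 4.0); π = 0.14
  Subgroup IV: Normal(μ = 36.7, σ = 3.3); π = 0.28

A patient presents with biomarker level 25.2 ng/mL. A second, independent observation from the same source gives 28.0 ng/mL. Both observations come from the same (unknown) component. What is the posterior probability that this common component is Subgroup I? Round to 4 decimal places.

By Bayes' theorem, P(k | x) = w_k f_k(x) / Σ_j w_j f_j(x).
Since both observations come from the same component, the likelihood for component k is f_k(x₁)·f_k(x₂).
  p_I = [(1/(4.0·√(2π)))·exp(−(25.2−14.6)²/(2·4.0²)) = 0.099736·exp(-3.51125) = 0.00297806] × [0.000364683] = 1.08605e-06
  p_II = [(1/(1.5·√(2π)))·exp(−(25.2−15.0)²/(2·1.5²)) = 0.265962·exp(-23.12000) = 2.42064e-11] × [1.30211e-17] = 3.15195e-28
  p_III = [(1/(4.0·√(2π)))·exp(−(25.2−19.0)²/(2·4.0²)) = 0.099736·exp(-1.20125) = 0.0300023] × [0.00793491] = 0.000238065
  p_IV = [(1/(3.3·√(2π)))·exp(−(25.2−36.7)²/(2·3.3²)) = 0.120892·exp(-6.07208) = 0.00027882] × [0.00374225] = 1.04341e-06
Weight by the priors:
  w_I·p_I = 0.18 × 1.08605e-06 = 1.95489e-07
  w_II·p_II = 0.40 × 3.15195e-28 = 1.26078e-28
  w_III·p_III = 0.14 × 0.000238065 = 3.33291e-05
  w_IV·p_IV = 0.28 × 1.04341e-06 = 2.92156e-07
Sum: 1.95489e-07 + 1.26078e-28 + 3.33291e-05 + 2.92156e-07 = 3.38168e-05
Responsibility of Subgroup I: 1.95489e-07 / 3.38168e-05 ≈ 0.0058

0.0058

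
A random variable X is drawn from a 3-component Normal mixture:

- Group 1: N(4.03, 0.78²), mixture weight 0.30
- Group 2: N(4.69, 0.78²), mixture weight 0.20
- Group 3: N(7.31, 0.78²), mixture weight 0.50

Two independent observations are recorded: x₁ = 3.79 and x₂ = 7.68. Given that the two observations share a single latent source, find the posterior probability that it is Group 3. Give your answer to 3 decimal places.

0.192

The responsibility of component k is π_k f_k(x) divided by Σ_j π_j f_j(x).
Since both observations come from the same component, the likelihood for component k is f_k(x₁)·f_k(x₂).
  p_1 = [(1/(0.78·√(2π)))·exp(−(3.79−4.03)²/(2·0.78²)) = 0.511464·exp(-0.04734) = 0.487817] × [8.99108e-06] = 4.38601e-06
  p_2 = [(1/(0.78·√(2π)))·exp(−(3.79−4.69)²/(2·0.78²)) = 0.511464·exp(-0.66568) = 0.262854] × [0.000329577] = 8.66306e-05
  p_3 = [(1/(0.78·√(2π)))·exp(−(3.79−7.31)²/(2·0.78²)) = 0.511464·exp(-10.18277) = 1.93416e-05] × [0.45704] = 8.83988e-06
Multiply by the mixture weights:
  π_1·p_1 = 0.30 × 4.38601e-06 = 1.3158e-06
  π_2·p_2 = 0.20 × 8.66306e-05 = 1.73261e-05
  π_3·p_3 = 0.50 × 8.83988e-06 = 4.41994e-06
Evidence: 1.3158e-06 + 1.73261e-05 + 4.41994e-06 = 2.30619e-05
Responsibility of Group 3: 4.41994e-06 / 2.30619e-05 ≈ 0.192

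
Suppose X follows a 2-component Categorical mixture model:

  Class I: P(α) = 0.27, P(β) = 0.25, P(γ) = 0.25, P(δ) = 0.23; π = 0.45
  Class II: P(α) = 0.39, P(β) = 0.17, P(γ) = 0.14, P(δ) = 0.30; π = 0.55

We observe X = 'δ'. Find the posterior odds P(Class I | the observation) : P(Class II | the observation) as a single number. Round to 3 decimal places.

Posterior odds = (π_i f_i(x)) / (π_j f_j(x)); the normalising sum cancels.
Component likelihoods at x = 'δ':
  p_I = P(δ | comp) = 0.23
  p_II = P(δ | comp) = 0.30
Posterior odds = (π_I·p_I) / (π_II·p_II) = (0.45·0.23) / (0.55·0.3) = 0.1035 / 0.165 ≈ 0.627

0.627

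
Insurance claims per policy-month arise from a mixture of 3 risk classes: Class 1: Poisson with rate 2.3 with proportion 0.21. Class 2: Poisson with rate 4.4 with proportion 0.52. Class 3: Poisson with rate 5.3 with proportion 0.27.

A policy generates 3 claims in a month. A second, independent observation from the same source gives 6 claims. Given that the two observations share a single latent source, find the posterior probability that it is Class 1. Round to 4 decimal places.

P(component k | x) = P(Z=k)·f_k(x) / marginal(x), where marginal(x) = Σ_j P(Z=j)·f_j(x).
Since both observations come from the same component, the likelihood for component k is f_k(x₁)·f_k(x₂).
  f_1 = [e^(−2.3)·2.3^3/3! = 0.203308] × [0.0206138] = 0.00419095
  f_2 = [e^(−4.4)·4.4^3/3! = 0.174305] × [0.123734] = 0.0215675
  f_3 = [e^(−5.3)·5.3^3/3! = 0.123856] × [0.15366] = 0.0190317
Prior × likelihood for each component:
  P(Z=1)·f_1 = 0.21 × 0.00419095 = 0.000880099
  P(Z=2)·f_2 = 0.52 × 0.0215675 = 0.0112151
  P(Z=3)·f_3 = 0.27 × 0.0190317 = 0.00513856
Denominator: 0.000880099 + 0.0112151 + 0.00513856 = 0.0172337
P(Class 1 | x₁,x₂) = 0.000880099 / 0.0172337 ≈ 0.0511

0.0511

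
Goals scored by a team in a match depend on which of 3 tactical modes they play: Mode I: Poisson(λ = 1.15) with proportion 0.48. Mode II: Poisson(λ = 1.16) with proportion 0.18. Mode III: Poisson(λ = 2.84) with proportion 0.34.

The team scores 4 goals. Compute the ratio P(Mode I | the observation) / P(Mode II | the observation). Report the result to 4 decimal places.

2.6018

Since P(k|x) ∝ P(Z=k) f_k(x), the posterior odds are P(Z=i) f_i(x) / (P(Z=j) f_j(x)).
Component likelihoods at x = 4 goals:
  f_I = e^(−1.15)·1.15^4/4! = 0.023075
  f_II = e^(−1.16)·1.16^4/4! = 0.0236504
  f_III = e^(−2.84)·2.84^4/4! = 0.158367
0.011076 / 0.00425708 ≈ 2.6018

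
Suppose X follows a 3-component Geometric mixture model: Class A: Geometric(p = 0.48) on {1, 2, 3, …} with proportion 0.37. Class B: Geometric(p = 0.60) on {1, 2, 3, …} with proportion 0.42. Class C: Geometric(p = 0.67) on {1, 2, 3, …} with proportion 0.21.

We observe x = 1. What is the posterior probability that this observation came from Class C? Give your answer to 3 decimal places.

0.247

Posterior ∝ prior × likelihood, so P(k | x) ∝ w_k f_k(x); normalise over all components.
Geometric probabilities:
  f_A = 0.48
  f_B = 0.6
  f_C = 0.67
Weight by the priors:
  w_A·f_A = 0.37 × 0.48 = 0.1776
  w_B·f_B = 0.42 × 0.6 = 0.252
  w_C·f_C = 0.21 × 0.67 = 0.1407
Evidence: 0.1776 + 0.252 + 0.1407 = 0.5703
Responsibility of Class C: 0.1407 / 0.5703 ≈ 0.247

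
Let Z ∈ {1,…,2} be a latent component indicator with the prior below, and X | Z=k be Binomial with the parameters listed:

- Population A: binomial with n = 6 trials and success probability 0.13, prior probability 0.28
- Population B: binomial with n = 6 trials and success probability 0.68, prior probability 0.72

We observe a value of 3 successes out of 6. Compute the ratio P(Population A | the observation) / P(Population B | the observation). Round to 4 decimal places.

Since P(k|x) ∝ π_k f_k(x), the posterior odds are π_i f_i(x) / (π_j f_j(x)).
Evaluate each component's likelihood at the observed value:
  p_A = C(6,3)·0.13^3·0.87^3 = 20·0.002197·0.658503 = 0.0289346
  p_B = C(6,3)·0.68^3·0.32^3 = 20·0.314432·0.032768 = 0.206066
Odds = (0.28/0.72) × (0.0289346/0.206066) = 0.388889 × 0.140414 ≈ 0.0546

0.0546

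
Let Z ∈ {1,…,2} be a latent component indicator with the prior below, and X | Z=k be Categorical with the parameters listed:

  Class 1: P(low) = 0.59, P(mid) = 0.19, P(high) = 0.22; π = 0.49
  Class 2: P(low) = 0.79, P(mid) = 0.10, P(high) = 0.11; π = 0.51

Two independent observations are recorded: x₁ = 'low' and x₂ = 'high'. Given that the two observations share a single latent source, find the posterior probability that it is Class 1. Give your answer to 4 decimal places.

P(component k | x) = π_k·f_k(x) / marginal(x), where marginal(x) = Σ_j π_j·f_j(x).
Since both observations come from the same component, the likelihood for component k is f_k(x₁)·f_k(x₂).
  L_1 = [0.59] × [0.22] = 0.1298
  L_2 = [0.79] × [0.11] = 0.0869
Multiply by the mixture weights:
  π_1·L_1 = 0.49 × 0.1298 = 0.063602
  π_2·L_2 = 0.51 × 0.0869 = 0.044319
Marginal: 0.063602 + 0.044319 = 0.107921
Responsibility of Class 1: 0.063602 / 0.107921 ≈ 0.5893

0.5893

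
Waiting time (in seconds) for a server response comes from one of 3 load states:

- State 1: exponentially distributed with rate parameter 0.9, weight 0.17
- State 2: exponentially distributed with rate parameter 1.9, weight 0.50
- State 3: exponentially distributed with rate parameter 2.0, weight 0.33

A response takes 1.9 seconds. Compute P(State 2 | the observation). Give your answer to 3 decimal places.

0.377

By Bayes' theorem, P(k | x) = π_k f_k(x) / Σ_j π_j f_j(x).
Component likelihoods at x = 1.9 seconds:
  p_1 = 0.162779
  p_2 = 0.0513985
  p_3 = 0.0447415
Prior × likelihood for each component:
  π_1·p_1 = 0.17 × 0.162779 = 0.0276725
  π_2·p_2 = 0.50 × 0.0513985 = 0.0256993
  π_3·p_3 = 0.33 × 0.0447415 = 0.0147647
Normaliser: 0.0276725 + 0.0256993 + 0.0147647 = 0.0681364
P(State 2 | data) = 0.0256993 / 0.0681364 ≈ 0.377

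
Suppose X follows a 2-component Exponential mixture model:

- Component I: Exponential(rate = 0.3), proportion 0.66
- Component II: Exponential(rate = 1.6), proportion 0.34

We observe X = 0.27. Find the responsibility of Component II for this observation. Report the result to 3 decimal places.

Apply Bayes' rule: the posterior for each component is proportional to its prior times its likelihood at x.
Evaluate each component's likelihood at the observed value:
  f_I = 0.3·e^(−0.3·0.27) = 0.3·e^(−0.0810) = 0.276658
  f_II = 1.6·e^(−1.6·0.27) = 1.6·e^(−0.4320) = 1.03874
Weight by the priors:
  P(Z=I)·f_I = 0.66 × 0.276658 = 0.182594
  P(Z=II)·f_II = 0.34 × 1.03874 = 0.35317
Sum: 0.182594 + 0.35317 = 0.535764
Responsibility of Component II: 0.35317 / 0.535764 ≈ 0.659

0.659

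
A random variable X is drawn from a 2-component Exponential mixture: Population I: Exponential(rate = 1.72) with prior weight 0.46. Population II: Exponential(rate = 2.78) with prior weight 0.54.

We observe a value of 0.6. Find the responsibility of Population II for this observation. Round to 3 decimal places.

0.501

By Bayes' theorem, P(k | x) = w_k f_k(x) / Σ_j w_j f_j(x).
Evaluate each component's likelihood at the observed value:
  p_I = 0.612825
  p_II = 0.524375
Multiply by the mixture weights:
  w_I·p_I = 0.46 × 0.612825 = 0.2819
  w_II·p_II = 0.54 × 0.524375 = 0.283162
Normaliser: 0.2819 + 0.283162 = 0.565062
So the posterior for Population II is 0.283162 / 0.565062 ≈ 0.501.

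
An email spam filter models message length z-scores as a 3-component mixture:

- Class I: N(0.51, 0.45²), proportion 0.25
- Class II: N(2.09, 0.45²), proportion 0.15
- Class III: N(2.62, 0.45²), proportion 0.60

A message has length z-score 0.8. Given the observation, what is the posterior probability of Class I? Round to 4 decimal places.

0.9872

P(component k | x) = π_k·f_k(x) / marginal(x), where marginal(x) = Σ_j π_j·f_j(x).
Component likelihoods at x = 0.8:
  p_I = (1/(0.45·√(2π)))·exp(−(0.8−0.51)²/(2·0.45²)) = 0.886538·exp(-0.20765) = 0.720302
  p_II = (1/(0.45·√(2π)))·exp(−(0.8−2.09)²/(2·0.45²)) = 0.886538·exp(-4.10889) = 0.0145623
  p_III = (1/(0.45·√(2π)))·exp(−(0.8−2.62)²/(2·0.45²)) = 0.886538·exp(-8.17877) = 0.000248717
Prior × likelihood for each component:
  π_I·p_I = 0.25 × 0.720302 = 0.180075
  π_II·p_II = 0.15 × 0.0145623 = 0.00218434
  π_III·p_III = 0.60 × 0.000248717 = 0.00014923
Marginal: 0.180075 + 0.00218434 + 0.00014923 = 0.182409
Responsibility of Class I: 0.180075 / 0.182409 ≈ 0.9872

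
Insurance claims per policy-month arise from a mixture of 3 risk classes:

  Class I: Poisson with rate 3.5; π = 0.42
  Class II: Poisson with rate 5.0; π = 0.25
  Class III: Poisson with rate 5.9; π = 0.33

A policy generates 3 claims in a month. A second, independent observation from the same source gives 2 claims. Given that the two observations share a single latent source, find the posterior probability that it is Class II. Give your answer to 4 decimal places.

The responsibility of component k is π_k f_k(x) divided by Σ_j π_j f_j(x).
Since both observations come from the same component, the likelihood for component k is f_k(x₁)·f_k(x₂).
  p_I = [0.215785] × [0.184959] = 0.0399115
  p_II = [0.140374] × [0.0842243] = 0.0118229
  p_III = [0.0937707] × [0.04768] = 0.00447099
Multiply by the mixture weights:
  π_I·p_I = 0.42 × 0.0399115 = 0.0167628
  π_II·p_II = 0.25 × 0.0118229 = 0.00295572
  π_III·p_III = 0.33 × 0.00447099 = 0.00147543
Denominator: 0.0167628 + 0.00295572 + 0.00147543 = 0.021194
Responsibility of Class II: 0.00295572 / 0.021194 ≈ 0.1395

0.1395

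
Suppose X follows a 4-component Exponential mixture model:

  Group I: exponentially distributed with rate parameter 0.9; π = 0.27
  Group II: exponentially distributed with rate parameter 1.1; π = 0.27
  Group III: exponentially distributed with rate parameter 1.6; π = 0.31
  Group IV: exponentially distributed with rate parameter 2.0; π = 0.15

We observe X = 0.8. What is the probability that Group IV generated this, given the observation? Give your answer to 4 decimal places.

0.1377

P(component k | x) = P(Z=k)·f_k(x) / marginal(x), where marginal(x) = Σ_j P(Z=j)·f_j(x).
Evaluate each component's likelihood at the observed value:
  f_I = 0.9·e^(−0.9·0.8) = 0.9·e^(−0.7200) = 0.438077
  f_II = 1.1·e^(−1.1·0.8) = 1.1·e^(−0.8800) = 0.456261
  f_III = 1.6·e^(−1.6·0.8) = 1.6·e^(−1.2800) = 0.44486
  f_IV = 2.0·e^(−2.0·0.8) = 2.0·e^(−1.6000) = 0.403793
Unnormalised posteriors:
  P(Z=I)·f_I = 0.27 × 0.438077 = 0.118281
  P(Z=II)·f_II = 0.27 × 0.456261 = 0.123191
  P(Z=III)·f_III = 0.31 × 0.44486 = 0.137907
  P(Z=IV)·f_IV = 0.15 × 0.403793 = 0.060569
Marginal: 0.118281 + 0.123191 + 0.137907 + 0.060569 = 0.439947
Responsibility of Group IV: 0.060569 / 0.439947 ≈ 0.1377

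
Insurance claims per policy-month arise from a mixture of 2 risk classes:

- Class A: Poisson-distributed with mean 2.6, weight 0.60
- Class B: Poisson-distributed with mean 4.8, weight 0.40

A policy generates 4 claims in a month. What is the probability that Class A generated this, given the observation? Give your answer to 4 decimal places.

0.5382

P(component k | x) = π_k·f_k(x) / marginal(x), where marginal(x) = Σ_j π_j·f_j(x).
Poisson probabilities:
  f_A = e^(−2.6)·2.6^4/4! = 0.141422
  f_B = e^(−4.8)·4.8^4/4! = 0.182029
Weight by the priors:
  π_A·f_A = 0.60 × 0.141422 = 0.0848531
  π_B·f_B = 0.40 × 0.182029 = 0.0728115
Sum: 0.0848531 + 0.0728115 = 0.157665
P(Class A | data) ≈ 0.5382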